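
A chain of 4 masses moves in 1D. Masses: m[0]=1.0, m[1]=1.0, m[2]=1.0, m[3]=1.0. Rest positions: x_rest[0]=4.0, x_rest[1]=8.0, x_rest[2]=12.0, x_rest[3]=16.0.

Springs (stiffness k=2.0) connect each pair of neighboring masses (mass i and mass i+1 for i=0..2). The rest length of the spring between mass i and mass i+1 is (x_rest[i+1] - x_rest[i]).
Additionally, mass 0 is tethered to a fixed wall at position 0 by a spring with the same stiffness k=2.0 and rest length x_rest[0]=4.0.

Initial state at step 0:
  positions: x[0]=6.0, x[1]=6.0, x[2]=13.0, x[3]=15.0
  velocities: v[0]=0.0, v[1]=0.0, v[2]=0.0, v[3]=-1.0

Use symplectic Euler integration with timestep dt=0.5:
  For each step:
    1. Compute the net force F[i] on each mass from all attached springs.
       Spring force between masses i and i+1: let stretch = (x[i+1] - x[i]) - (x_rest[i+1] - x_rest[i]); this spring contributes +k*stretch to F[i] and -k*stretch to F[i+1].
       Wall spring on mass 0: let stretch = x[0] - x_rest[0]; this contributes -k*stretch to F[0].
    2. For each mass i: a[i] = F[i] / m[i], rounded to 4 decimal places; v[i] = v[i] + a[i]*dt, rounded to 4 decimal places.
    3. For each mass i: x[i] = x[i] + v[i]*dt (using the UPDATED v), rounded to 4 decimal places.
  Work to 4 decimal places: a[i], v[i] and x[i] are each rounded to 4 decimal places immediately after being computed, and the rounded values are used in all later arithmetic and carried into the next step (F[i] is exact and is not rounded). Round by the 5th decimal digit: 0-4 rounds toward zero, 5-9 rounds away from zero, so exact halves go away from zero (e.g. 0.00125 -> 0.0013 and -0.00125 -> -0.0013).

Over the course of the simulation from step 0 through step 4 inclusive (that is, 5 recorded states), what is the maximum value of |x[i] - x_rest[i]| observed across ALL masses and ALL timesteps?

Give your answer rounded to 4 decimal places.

Answer: 3.5000

Derivation:
Step 0: x=[6.0000 6.0000 13.0000 15.0000] v=[0.0000 0.0000 0.0000 -1.0000]
Step 1: x=[3.0000 9.5000 10.5000 15.5000] v=[-6.0000 7.0000 -5.0000 1.0000]
Step 2: x=[1.7500 10.2500 10.0000 15.5000] v=[-2.5000 1.5000 -1.0000 0.0000]
Step 3: x=[3.8750 6.6250 12.3750 14.7500] v=[4.2500 -7.2500 4.7500 -1.5000]
Step 4: x=[5.4375 4.5000 13.0625 14.8125] v=[3.1250 -4.2500 1.3750 0.1250]
Max displacement = 3.5000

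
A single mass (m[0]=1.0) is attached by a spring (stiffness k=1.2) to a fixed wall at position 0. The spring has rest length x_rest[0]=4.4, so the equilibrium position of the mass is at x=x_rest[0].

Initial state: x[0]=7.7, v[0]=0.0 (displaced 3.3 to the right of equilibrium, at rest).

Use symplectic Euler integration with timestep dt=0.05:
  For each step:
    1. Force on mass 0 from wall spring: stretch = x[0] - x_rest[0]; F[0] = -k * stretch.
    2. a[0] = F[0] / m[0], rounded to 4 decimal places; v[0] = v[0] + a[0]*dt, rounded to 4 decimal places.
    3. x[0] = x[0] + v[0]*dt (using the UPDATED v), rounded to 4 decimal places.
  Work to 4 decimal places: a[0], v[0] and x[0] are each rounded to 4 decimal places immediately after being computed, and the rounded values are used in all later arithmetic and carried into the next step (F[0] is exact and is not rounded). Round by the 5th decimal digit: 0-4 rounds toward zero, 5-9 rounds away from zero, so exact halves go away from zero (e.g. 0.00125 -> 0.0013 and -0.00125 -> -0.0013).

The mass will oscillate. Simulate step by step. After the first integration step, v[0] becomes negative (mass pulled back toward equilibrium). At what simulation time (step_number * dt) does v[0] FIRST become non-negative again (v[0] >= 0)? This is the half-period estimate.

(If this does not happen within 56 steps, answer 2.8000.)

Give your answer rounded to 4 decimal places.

Answer: 2.8000

Derivation:
Step 0: x=[7.7000] v=[0.0000]
Step 1: x=[7.6901] v=[-0.1980]
Step 2: x=[7.6703] v=[-0.3954]
Step 3: x=[7.6407] v=[-0.5916]
Step 4: x=[7.6014] v=[-0.7860]
Step 5: x=[7.5525] v=[-0.9781]
Step 6: x=[7.4941] v=[-1.1673]
Step 7: x=[7.4265] v=[-1.3529]
Step 8: x=[7.3498] v=[-1.5345]
Step 9: x=[7.2642] v=[-1.7115]
Step 10: x=[7.1700] v=[-1.8834]
Step 11: x=[7.0675] v=[-2.0496]
Step 12: x=[6.9570] v=[-2.2097]
Step 13: x=[6.8388] v=[-2.3631]
Step 14: x=[6.7133] v=[-2.5094]
Step 15: x=[6.5809] v=[-2.6482]
Step 16: x=[6.4419] v=[-2.7791]
Step 17: x=[6.2968] v=[-2.9016]
Step 18: x=[6.1460] v=[-3.0154]
Step 19: x=[5.9900] v=[-3.1202]
Step 20: x=[5.8292] v=[-3.2156]
Step 21: x=[5.6641] v=[-3.3014]
Step 22: x=[5.4952] v=[-3.3772]
Step 23: x=[5.3231] v=[-3.4429]
Step 24: x=[5.1482] v=[-3.4983]
Step 25: x=[4.9710] v=[-3.5432]
Step 26: x=[4.7921] v=[-3.5775]
Step 27: x=[4.6121] v=[-3.6010]
Step 28: x=[4.4314] v=[-3.6137]
Step 29: x=[4.2506] v=[-3.6156]
Step 30: x=[4.0703] v=[-3.6066]
Step 31: x=[3.8910] v=[-3.5868]
Step 32: x=[3.7132] v=[-3.5563]
Step 33: x=[3.5374] v=[-3.5151]
Step 34: x=[3.3642] v=[-3.4633]
Step 35: x=[3.1941] v=[-3.4012]
Step 36: x=[3.0277] v=[-3.3288]
Step 37: x=[2.8654] v=[-3.2465]
Step 38: x=[2.7077] v=[-3.1544]
Step 39: x=[2.5551] v=[-3.0529]
Step 40: x=[2.4080] v=[-2.9422]
Step 41: x=[2.2669] v=[-2.8227]
Step 42: x=[2.1322] v=[-2.6947]
Step 43: x=[2.0043] v=[-2.5586]
Step 44: x=[1.8836] v=[-2.4149]
Step 45: x=[1.7704] v=[-2.2639]
Step 46: x=[1.6651] v=[-2.1061]
Step 47: x=[1.5680] v=[-1.9420]
Step 48: x=[1.4794] v=[-1.7721]
Step 49: x=[1.3996] v=[-1.5969]
Step 50: x=[1.3288] v=[-1.4169]
Step 51: x=[1.2672] v=[-1.2326]
Step 52: x=[1.2150] v=[-1.0446]
Step 53: x=[1.1723] v=[-0.8535]
Step 54: x=[1.1393] v=[-0.6598]
Step 55: x=[1.1161] v=[-0.4642]
Step 56: x=[1.1027] v=[-0.2672]
v[0] did not become non-negative within 56 steps; using fallback time=2.8000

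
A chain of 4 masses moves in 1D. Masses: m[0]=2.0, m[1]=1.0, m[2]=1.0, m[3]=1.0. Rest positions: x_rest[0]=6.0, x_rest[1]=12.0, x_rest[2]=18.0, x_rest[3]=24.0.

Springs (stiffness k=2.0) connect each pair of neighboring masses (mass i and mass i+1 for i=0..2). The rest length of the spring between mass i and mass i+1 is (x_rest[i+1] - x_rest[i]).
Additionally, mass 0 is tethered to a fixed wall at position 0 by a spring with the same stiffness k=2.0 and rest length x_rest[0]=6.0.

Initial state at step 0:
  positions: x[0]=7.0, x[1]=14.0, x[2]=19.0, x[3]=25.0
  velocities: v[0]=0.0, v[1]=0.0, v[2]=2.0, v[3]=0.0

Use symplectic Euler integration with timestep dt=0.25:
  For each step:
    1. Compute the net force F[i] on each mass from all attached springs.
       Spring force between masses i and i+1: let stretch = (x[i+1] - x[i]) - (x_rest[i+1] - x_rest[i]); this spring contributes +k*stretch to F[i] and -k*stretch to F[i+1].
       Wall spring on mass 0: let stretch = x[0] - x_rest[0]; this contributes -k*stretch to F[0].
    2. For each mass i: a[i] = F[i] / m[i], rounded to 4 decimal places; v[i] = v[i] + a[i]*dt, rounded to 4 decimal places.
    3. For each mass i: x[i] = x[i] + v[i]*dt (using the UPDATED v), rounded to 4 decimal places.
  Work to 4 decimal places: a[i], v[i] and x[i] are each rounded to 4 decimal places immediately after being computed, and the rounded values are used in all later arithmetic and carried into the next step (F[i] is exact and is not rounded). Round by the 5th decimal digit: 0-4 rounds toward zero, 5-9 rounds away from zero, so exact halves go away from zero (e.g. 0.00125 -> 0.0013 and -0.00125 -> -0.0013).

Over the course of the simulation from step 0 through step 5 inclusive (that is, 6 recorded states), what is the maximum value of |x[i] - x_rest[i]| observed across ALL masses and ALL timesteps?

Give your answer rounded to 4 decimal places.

Step 0: x=[7.0000 14.0000 19.0000 25.0000] v=[0.0000 0.0000 2.0000 0.0000]
Step 1: x=[7.0000 13.7500 19.6250 25.0000] v=[0.0000 -1.0000 2.5000 0.0000]
Step 2: x=[6.9844 13.3906 20.1875 25.0781] v=[-0.0625 -1.4375 2.2500 0.3125]
Step 3: x=[6.9326 13.0801 20.5117 25.2949] v=[-0.2071 -1.2422 1.2969 0.8672]
Step 4: x=[6.8318 12.9301 20.5049 25.6638] v=[-0.4034 -0.6002 -0.0273 1.4756]
Step 5: x=[6.6851 12.9646 20.1961 26.1379] v=[-0.5868 0.1381 -1.2353 1.8962]
Max displacement = 2.5117

Answer: 2.5117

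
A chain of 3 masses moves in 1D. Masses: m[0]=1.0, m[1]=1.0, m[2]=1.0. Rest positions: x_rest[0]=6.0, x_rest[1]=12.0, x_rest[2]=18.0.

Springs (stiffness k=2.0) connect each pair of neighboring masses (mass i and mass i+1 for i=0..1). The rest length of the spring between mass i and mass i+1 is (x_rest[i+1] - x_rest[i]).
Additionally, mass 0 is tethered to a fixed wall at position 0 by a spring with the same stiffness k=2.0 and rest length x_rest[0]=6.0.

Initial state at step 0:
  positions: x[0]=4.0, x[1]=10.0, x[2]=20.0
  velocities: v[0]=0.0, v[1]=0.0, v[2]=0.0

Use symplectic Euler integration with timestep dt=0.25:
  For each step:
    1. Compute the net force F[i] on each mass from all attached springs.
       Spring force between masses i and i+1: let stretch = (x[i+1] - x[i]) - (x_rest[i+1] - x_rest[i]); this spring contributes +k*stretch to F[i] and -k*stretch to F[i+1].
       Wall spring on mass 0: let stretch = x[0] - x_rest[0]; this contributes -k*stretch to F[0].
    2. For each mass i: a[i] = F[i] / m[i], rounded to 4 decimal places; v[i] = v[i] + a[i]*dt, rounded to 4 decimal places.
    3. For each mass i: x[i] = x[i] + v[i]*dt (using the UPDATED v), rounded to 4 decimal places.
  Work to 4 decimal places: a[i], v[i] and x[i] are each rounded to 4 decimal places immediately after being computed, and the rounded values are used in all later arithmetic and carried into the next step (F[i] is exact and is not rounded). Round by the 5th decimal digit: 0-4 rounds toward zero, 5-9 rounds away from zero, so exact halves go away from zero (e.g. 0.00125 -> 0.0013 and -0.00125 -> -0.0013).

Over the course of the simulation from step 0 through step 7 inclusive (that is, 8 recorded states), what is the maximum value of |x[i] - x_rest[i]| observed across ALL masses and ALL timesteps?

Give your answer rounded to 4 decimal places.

Answer: 2.4995

Derivation:
Step 0: x=[4.0000 10.0000 20.0000] v=[0.0000 0.0000 0.0000]
Step 1: x=[4.2500 10.5000 19.5000] v=[1.0000 2.0000 -2.0000]
Step 2: x=[4.7500 11.3438 18.6250] v=[2.0000 3.3750 -3.5000]
Step 3: x=[5.4805 12.2735 17.5899] v=[2.9219 3.7187 -4.1406]
Step 4: x=[6.3751 13.0186 16.6402] v=[3.5782 2.9804 -3.7988]
Step 5: x=[7.3032 13.3860 15.9878] v=[3.7124 1.4695 -2.6096]
Step 6: x=[8.0788 13.3183 15.7602] v=[3.1022 -0.2710 -0.9105]
Step 7: x=[8.4995 12.9009 15.9774] v=[1.6826 -1.6698 0.8686]
Max displacement = 2.4995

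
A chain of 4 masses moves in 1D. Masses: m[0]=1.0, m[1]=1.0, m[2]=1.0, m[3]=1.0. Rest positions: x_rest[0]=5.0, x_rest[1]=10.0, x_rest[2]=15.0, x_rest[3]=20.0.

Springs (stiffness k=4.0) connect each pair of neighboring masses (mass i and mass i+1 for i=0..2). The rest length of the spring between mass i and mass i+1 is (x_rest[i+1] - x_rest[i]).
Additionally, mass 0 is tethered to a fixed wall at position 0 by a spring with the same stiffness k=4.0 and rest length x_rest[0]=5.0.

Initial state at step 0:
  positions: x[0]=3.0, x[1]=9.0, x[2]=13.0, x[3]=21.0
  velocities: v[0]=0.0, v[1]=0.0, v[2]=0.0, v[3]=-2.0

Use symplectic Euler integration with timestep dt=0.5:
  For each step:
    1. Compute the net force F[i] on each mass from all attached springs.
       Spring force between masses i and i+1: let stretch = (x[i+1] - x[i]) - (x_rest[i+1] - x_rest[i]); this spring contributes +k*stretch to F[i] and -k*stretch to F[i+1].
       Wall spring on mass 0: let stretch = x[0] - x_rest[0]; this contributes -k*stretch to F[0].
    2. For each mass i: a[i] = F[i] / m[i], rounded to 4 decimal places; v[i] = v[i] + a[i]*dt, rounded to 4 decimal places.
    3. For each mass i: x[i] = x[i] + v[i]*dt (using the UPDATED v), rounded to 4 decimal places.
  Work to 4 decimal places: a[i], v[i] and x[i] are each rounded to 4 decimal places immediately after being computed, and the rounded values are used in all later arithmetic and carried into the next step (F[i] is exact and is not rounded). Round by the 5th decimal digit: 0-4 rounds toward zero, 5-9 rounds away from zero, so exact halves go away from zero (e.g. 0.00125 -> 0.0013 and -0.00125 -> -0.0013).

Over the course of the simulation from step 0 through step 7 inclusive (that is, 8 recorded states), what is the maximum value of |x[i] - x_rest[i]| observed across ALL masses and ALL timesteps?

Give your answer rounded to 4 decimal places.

Step 0: x=[3.0000 9.0000 13.0000 21.0000] v=[0.0000 0.0000 0.0000 -2.0000]
Step 1: x=[6.0000 7.0000 17.0000 17.0000] v=[6.0000 -4.0000 8.0000 -8.0000]
Step 2: x=[4.0000 14.0000 11.0000 18.0000] v=[-4.0000 14.0000 -12.0000 2.0000]
Step 3: x=[8.0000 8.0000 15.0000 17.0000] v=[8.0000 -12.0000 8.0000 -2.0000]
Step 4: x=[4.0000 9.0000 14.0000 19.0000] v=[-8.0000 2.0000 -2.0000 4.0000]
Step 5: x=[1.0000 10.0000 13.0000 21.0000] v=[-6.0000 2.0000 -2.0000 4.0000]
Step 6: x=[6.0000 5.0000 17.0000 20.0000] v=[10.0000 -10.0000 8.0000 -2.0000]
Step 7: x=[4.0000 13.0000 12.0000 21.0000] v=[-4.0000 16.0000 -10.0000 2.0000]
Max displacement = 5.0000

Answer: 5.0000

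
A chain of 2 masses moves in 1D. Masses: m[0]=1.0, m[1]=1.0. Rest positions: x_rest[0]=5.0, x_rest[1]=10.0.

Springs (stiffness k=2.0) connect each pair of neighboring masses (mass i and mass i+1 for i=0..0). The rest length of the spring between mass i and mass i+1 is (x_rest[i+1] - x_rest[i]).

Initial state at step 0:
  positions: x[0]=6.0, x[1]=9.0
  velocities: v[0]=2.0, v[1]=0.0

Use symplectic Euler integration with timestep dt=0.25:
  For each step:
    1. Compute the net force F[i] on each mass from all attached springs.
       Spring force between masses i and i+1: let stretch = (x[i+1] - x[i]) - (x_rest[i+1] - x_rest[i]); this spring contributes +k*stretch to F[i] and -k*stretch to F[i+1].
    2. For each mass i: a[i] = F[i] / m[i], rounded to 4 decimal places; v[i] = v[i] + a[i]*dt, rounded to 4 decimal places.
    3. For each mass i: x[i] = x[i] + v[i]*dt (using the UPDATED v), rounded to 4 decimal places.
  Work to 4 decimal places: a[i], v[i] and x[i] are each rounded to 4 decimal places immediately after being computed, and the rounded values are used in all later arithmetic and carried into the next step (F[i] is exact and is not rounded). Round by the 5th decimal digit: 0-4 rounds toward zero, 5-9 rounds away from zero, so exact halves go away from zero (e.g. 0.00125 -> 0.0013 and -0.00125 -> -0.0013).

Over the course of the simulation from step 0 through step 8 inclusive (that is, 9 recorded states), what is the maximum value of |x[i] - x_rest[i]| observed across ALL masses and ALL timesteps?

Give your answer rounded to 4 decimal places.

Answer: 2.8232

Derivation:
Step 0: x=[6.0000 9.0000] v=[2.0000 0.0000]
Step 1: x=[6.2500 9.2500] v=[1.0000 1.0000]
Step 2: x=[6.2500 9.7500] v=[0.0000 2.0000]
Step 3: x=[6.0625 10.4375] v=[-0.7500 2.7500]
Step 4: x=[5.7969 11.2031] v=[-1.0625 3.0625]
Step 5: x=[5.5821 11.9180] v=[-0.8594 2.8594]
Step 6: x=[5.5342 12.4659] v=[-0.1915 2.1915]
Step 7: x=[5.7278 12.7723] v=[0.7744 1.2257]
Step 8: x=[6.1770 12.8232] v=[1.7967 0.2035]
Max displacement = 2.8232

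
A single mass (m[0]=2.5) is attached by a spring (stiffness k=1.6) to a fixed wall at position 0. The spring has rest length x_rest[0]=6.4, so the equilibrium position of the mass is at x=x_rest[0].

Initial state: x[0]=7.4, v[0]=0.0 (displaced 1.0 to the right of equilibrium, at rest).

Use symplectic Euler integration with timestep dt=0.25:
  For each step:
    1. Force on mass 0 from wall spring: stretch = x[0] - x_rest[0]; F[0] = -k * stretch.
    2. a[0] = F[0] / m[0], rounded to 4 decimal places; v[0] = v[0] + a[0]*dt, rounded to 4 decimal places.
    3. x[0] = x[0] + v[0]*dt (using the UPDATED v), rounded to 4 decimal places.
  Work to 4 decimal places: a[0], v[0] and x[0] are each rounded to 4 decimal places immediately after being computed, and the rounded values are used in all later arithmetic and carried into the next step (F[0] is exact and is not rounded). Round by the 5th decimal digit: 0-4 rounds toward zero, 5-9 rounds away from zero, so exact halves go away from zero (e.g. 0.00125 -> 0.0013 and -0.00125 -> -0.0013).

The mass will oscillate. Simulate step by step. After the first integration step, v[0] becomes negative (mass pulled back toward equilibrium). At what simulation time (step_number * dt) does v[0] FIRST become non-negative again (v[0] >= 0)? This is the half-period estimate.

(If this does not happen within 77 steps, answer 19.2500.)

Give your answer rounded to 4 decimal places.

Answer: 4.0000

Derivation:
Step 0: x=[7.4000] v=[0.0000]
Step 1: x=[7.3600] v=[-0.1600]
Step 2: x=[7.2816] v=[-0.3136]
Step 3: x=[7.1679] v=[-0.4547]
Step 4: x=[7.0235] v=[-0.5776]
Step 5: x=[6.8542] v=[-0.6774]
Step 6: x=[6.6667] v=[-0.7501]
Step 7: x=[6.4685] v=[-0.7928]
Step 8: x=[6.2676] v=[-0.8038]
Step 9: x=[6.0720] v=[-0.7826]
Step 10: x=[5.8895] v=[-0.7301]
Step 11: x=[5.7274] v=[-0.6484]
Step 12: x=[5.5922] v=[-0.5408]
Step 13: x=[5.4893] v=[-0.4116]
Step 14: x=[5.4228] v=[-0.2659]
Step 15: x=[5.3954] v=[-0.1096]
Step 16: x=[5.4082] v=[0.0511]
First v>=0 after going negative at step 16, time=4.0000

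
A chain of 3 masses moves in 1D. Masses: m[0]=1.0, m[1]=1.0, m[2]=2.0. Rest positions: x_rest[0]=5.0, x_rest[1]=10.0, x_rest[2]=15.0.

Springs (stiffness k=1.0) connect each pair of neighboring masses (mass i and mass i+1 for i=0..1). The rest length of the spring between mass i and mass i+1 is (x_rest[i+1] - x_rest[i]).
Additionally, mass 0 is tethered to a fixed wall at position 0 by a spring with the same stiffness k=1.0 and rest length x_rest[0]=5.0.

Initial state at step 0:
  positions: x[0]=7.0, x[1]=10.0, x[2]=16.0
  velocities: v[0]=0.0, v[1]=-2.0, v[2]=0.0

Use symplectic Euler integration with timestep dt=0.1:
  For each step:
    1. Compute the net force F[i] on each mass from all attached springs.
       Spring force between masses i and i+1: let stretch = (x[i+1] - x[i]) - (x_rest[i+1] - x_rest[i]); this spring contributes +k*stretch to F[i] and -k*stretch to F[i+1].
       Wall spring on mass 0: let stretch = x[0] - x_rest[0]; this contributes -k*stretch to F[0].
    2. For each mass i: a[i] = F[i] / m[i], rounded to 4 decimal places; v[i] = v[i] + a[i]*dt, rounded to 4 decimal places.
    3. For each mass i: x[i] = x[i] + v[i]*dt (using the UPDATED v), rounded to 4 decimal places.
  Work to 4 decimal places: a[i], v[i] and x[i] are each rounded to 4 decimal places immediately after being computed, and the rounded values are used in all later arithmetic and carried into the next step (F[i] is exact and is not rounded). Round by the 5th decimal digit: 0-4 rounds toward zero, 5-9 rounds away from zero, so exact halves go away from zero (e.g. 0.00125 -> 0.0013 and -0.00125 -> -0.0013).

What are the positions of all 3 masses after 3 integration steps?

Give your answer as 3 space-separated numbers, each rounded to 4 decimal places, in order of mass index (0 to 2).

Answer: 6.7576 9.5907 15.9669

Derivation:
Step 0: x=[7.0000 10.0000 16.0000] v=[0.0000 -2.0000 0.0000]
Step 1: x=[6.9600 9.8300 15.9950] v=[-0.4000 -1.7000 -0.0500]
Step 2: x=[6.8791 9.6930 15.9842] v=[-0.8090 -1.3705 -0.1083]
Step 3: x=[6.7576 9.5907 15.9669] v=[-1.2155 -1.0228 -0.1729]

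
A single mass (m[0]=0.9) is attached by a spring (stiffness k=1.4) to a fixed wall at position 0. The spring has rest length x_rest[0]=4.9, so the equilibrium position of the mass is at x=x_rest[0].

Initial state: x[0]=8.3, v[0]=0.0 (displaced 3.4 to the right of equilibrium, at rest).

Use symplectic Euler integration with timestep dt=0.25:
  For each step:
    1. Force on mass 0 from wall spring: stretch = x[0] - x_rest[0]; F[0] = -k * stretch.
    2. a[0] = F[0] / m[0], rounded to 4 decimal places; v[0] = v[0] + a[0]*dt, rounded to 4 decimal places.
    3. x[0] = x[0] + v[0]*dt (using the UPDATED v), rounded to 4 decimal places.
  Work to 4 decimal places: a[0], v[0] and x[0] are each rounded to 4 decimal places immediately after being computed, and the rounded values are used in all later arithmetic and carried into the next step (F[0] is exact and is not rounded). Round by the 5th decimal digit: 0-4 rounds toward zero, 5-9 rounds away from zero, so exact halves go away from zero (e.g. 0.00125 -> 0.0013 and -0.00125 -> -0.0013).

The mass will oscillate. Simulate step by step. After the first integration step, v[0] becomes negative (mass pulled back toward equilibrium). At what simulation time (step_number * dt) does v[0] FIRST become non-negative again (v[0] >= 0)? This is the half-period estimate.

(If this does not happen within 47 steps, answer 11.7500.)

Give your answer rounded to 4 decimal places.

Step 0: x=[8.3000] v=[0.0000]
Step 1: x=[7.9695] v=[-1.3222]
Step 2: x=[7.3405] v=[-2.5159]
Step 3: x=[6.4743] v=[-3.4650]
Step 4: x=[5.4550] v=[-4.0772]
Step 5: x=[4.3818] v=[-4.2930]
Step 6: x=[3.3589] v=[-4.0915]
Step 7: x=[2.4859] v=[-3.4922]
Step 8: x=[1.8476] v=[-2.5534]
Step 9: x=[1.5060] v=[-1.3664]
Step 10: x=[1.4944] v=[-0.0465]
Step 11: x=[1.8139] v=[1.2779]
First v>=0 after going negative at step 11, time=2.7500

Answer: 2.7500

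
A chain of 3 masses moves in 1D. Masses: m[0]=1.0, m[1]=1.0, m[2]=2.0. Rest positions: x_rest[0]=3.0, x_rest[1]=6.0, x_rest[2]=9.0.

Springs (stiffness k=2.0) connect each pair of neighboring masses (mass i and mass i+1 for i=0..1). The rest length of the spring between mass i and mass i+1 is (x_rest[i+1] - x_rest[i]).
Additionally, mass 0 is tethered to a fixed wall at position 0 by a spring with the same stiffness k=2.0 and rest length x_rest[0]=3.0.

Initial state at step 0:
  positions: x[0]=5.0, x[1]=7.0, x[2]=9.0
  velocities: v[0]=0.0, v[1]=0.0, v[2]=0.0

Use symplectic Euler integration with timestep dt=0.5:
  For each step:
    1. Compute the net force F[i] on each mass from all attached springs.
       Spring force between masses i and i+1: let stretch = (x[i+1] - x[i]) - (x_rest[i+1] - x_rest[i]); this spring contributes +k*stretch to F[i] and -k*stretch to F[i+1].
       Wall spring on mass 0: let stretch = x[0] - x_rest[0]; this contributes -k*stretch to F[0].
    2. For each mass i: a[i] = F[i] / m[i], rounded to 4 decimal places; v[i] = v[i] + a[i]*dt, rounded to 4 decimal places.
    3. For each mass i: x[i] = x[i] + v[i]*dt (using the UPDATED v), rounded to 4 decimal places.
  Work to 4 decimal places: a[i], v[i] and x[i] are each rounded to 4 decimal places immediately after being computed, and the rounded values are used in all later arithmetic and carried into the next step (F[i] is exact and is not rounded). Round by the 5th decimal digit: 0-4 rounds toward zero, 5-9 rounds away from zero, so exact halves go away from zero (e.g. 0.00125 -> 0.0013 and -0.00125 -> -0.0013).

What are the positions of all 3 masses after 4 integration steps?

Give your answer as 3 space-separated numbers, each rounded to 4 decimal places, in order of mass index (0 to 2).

Step 0: x=[5.0000 7.0000 9.0000] v=[0.0000 0.0000 0.0000]
Step 1: x=[3.5000 7.0000 9.2500] v=[-3.0000 0.0000 0.5000]
Step 2: x=[2.0000 6.3750 9.6875] v=[-3.0000 -1.2500 0.8750]
Step 3: x=[1.6875 5.2188 10.0469] v=[-0.6250 -2.3125 0.7188]
Step 4: x=[2.2969 4.7110 9.9493] v=[1.2188 -1.0157 -0.1953]

Answer: 2.2969 4.7110 9.9493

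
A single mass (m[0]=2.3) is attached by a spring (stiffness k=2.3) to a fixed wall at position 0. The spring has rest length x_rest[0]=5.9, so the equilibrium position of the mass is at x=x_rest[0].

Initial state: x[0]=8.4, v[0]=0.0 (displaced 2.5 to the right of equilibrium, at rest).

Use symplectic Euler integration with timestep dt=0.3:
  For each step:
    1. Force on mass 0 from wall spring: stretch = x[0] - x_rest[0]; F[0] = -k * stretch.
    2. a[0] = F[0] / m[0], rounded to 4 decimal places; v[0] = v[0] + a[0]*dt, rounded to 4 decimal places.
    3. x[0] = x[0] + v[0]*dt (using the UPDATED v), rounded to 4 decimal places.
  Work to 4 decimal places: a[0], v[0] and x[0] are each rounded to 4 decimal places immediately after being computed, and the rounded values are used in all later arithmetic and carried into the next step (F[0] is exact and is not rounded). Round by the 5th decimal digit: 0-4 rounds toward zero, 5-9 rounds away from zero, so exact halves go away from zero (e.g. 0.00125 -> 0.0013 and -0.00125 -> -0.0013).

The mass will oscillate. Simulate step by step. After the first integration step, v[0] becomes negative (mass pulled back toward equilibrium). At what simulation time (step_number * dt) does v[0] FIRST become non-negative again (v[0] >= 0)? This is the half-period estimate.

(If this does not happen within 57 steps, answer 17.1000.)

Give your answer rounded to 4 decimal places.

Step 0: x=[8.4000] v=[0.0000]
Step 1: x=[8.1750] v=[-0.7500]
Step 2: x=[7.7453] v=[-1.4325]
Step 3: x=[7.1495] v=[-1.9861]
Step 4: x=[6.4412] v=[-2.3610]
Step 5: x=[5.6842] v=[-2.5234]
Step 6: x=[4.9466] v=[-2.4587]
Step 7: x=[4.2948] v=[-2.1727]
Step 8: x=[3.7875] v=[-1.6911]
Step 9: x=[3.4703] v=[-1.0574]
Step 10: x=[3.3718] v=[-0.3285]
Step 11: x=[3.5008] v=[0.4300]
First v>=0 after going negative at step 11, time=3.3000

Answer: 3.3000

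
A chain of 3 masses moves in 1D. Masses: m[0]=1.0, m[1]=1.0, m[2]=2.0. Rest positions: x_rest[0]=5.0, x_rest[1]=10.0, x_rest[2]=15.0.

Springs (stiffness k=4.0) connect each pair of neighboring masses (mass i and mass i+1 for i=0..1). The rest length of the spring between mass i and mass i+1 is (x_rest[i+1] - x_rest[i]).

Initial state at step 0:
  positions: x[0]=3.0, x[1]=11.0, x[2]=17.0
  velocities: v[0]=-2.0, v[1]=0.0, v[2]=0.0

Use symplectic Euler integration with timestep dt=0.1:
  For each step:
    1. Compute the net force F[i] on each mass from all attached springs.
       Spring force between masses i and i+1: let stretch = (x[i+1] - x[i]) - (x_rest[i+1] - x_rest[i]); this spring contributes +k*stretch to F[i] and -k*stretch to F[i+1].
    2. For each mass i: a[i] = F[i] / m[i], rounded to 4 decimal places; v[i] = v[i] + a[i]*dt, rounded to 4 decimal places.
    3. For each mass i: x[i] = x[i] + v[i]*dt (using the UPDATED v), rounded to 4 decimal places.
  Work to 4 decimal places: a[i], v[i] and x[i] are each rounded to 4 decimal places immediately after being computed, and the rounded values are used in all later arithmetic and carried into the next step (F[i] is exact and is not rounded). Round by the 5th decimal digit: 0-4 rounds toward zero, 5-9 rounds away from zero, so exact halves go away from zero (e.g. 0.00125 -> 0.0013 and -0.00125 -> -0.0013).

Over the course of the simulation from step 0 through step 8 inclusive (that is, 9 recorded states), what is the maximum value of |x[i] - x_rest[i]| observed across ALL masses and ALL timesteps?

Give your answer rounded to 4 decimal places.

Step 0: x=[3.0000 11.0000 17.0000] v=[-2.0000 0.0000 0.0000]
Step 1: x=[2.9200 10.9200 16.9800] v=[-0.8000 -0.8000 -0.2000]
Step 2: x=[2.9600 10.7624 16.9388] v=[0.4000 -1.5760 -0.4120]
Step 3: x=[3.1121 10.5398 16.8741] v=[1.5210 -2.2264 -0.6473]
Step 4: x=[3.3613 10.2734 16.7827] v=[2.4921 -2.6638 -0.9142]
Step 5: x=[3.6870 9.9909 16.6611] v=[3.2569 -2.8249 -1.2161]
Step 6: x=[4.0649 9.7231 16.5061] v=[3.7785 -2.6784 -1.5501]
Step 7: x=[4.4691 9.5003 16.3154] v=[4.0418 -2.2285 -1.9067]
Step 8: x=[4.8745 9.3488 16.0884] v=[4.0543 -1.5149 -2.2697]
Max displacement = 2.0800

Answer: 2.0800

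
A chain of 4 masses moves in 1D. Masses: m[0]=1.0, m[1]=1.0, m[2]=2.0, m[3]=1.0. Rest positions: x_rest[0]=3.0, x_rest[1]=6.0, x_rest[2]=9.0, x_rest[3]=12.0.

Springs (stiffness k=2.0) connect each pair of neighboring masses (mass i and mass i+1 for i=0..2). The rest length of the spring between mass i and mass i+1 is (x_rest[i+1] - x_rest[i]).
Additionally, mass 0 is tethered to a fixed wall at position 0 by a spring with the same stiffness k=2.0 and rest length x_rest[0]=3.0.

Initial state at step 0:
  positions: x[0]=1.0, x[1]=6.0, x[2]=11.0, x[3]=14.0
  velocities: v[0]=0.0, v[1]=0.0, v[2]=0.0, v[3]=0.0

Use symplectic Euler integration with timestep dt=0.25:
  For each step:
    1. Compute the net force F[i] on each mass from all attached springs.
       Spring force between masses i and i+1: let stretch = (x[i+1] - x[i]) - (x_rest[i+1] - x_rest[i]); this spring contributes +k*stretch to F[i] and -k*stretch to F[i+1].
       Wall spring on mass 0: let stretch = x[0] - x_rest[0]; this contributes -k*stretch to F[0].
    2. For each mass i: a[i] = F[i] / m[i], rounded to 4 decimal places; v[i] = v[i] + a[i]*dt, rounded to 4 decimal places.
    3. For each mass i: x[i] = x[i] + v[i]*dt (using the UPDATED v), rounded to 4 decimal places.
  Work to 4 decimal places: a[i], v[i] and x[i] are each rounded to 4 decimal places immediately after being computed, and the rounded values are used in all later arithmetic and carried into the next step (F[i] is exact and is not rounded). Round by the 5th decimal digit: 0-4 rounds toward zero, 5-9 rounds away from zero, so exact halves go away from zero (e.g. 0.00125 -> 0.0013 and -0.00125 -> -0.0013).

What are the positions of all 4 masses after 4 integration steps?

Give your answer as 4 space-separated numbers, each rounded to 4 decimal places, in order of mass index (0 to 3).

Step 0: x=[1.0000 6.0000 11.0000 14.0000] v=[0.0000 0.0000 0.0000 0.0000]
Step 1: x=[1.5000 6.0000 10.8750 14.0000] v=[2.0000 0.0000 -0.5000 0.0000]
Step 2: x=[2.3750 6.0469 10.6406 13.9844] v=[3.5000 0.1875 -0.9375 -0.0625]
Step 3: x=[3.4121 6.2090 10.3281 13.9258] v=[4.1485 0.6484 -1.2500 -0.2344]
Step 4: x=[4.3723 6.5364 9.9830 13.7925] v=[3.8409 1.3095 -1.3804 -0.5333]

Answer: 4.3723 6.5364 9.9830 13.7925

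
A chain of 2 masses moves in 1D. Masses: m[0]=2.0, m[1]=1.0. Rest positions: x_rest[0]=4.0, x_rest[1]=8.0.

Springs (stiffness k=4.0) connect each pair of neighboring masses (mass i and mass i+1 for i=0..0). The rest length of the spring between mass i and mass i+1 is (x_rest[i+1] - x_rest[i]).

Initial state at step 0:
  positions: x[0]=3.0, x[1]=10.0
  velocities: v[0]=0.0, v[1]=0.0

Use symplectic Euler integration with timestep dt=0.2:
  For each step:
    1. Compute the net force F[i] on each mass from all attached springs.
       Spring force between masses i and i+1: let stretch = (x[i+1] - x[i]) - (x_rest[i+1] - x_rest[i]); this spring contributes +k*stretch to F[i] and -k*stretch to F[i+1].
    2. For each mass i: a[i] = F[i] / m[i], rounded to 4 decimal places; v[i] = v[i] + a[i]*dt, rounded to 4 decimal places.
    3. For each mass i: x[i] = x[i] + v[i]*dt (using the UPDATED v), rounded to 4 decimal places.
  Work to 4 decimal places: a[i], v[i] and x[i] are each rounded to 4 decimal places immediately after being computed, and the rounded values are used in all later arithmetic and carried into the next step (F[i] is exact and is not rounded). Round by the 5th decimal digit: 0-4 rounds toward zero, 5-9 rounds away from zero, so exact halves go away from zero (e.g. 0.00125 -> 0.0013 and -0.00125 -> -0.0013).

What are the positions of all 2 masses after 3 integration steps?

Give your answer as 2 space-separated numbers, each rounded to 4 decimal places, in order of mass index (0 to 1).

Answer: 4.1658 7.6684

Derivation:
Step 0: x=[3.0000 10.0000] v=[0.0000 0.0000]
Step 1: x=[3.2400 9.5200] v=[1.2000 -2.4000]
Step 2: x=[3.6624 8.6752] v=[2.1120 -4.2240]
Step 3: x=[4.1658 7.6684] v=[2.5171 -5.0342]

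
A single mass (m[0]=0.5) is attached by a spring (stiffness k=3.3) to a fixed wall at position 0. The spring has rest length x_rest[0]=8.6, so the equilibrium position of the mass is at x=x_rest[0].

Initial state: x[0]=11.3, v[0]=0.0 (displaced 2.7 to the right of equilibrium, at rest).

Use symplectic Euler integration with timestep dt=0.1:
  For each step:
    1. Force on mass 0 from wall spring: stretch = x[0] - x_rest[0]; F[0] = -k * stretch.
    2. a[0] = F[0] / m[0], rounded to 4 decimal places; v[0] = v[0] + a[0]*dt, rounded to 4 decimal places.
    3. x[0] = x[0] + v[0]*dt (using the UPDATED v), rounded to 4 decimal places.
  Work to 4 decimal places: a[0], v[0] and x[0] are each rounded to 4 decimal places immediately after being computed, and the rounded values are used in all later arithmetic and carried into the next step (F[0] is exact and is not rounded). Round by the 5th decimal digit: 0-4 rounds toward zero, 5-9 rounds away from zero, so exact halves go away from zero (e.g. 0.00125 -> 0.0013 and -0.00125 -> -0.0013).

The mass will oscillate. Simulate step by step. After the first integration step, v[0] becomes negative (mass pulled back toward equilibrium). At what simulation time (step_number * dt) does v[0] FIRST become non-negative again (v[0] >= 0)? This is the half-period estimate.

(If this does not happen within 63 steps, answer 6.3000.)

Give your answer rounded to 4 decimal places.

Step 0: x=[11.3000] v=[0.0000]
Step 1: x=[11.1218] v=[-1.7820]
Step 2: x=[10.7772] v=[-3.4464]
Step 3: x=[10.2889] v=[-4.8834]
Step 4: x=[9.6891] v=[-5.9981]
Step 5: x=[9.0174] v=[-6.7169]
Step 6: x=[8.3182] v=[-6.9924]
Step 7: x=[7.6376] v=[-6.8064]
Step 8: x=[7.0205] v=[-6.1712]
Step 9: x=[6.5076] v=[-5.1287]
Step 10: x=[6.1328] v=[-3.7477]
Step 11: x=[5.9209] v=[-2.1194]
Step 12: x=[5.8858] v=[-0.3512]
Step 13: x=[6.0298] v=[1.4402]
First v>=0 after going negative at step 13, time=1.3000

Answer: 1.3000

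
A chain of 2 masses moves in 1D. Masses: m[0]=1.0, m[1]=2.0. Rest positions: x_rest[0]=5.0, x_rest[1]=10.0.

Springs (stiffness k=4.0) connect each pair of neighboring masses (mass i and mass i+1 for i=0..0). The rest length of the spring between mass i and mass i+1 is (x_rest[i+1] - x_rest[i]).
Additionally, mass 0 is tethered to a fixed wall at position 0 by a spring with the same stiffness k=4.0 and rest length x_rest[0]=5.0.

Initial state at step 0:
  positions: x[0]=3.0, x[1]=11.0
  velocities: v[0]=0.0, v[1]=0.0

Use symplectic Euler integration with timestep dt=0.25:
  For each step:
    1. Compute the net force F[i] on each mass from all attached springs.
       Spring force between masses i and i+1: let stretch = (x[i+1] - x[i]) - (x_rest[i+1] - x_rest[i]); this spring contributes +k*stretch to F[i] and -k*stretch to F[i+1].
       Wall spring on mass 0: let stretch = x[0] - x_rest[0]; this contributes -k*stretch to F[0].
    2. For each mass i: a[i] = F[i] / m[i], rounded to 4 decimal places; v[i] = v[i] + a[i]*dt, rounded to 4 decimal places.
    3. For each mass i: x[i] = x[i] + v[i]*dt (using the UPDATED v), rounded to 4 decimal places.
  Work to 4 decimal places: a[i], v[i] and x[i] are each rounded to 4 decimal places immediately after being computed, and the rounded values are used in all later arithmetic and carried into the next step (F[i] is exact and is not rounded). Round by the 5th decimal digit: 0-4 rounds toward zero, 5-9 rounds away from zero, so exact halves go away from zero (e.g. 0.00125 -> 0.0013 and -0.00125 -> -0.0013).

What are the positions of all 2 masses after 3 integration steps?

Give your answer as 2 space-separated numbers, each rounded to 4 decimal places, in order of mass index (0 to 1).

Step 0: x=[3.0000 11.0000] v=[0.0000 0.0000]
Step 1: x=[4.2500 10.6250] v=[5.0000 -1.5000]
Step 2: x=[6.0313 10.0781] v=[7.1250 -2.1875]
Step 3: x=[7.3164 9.6504] v=[5.1405 -1.7109]

Answer: 7.3164 9.6504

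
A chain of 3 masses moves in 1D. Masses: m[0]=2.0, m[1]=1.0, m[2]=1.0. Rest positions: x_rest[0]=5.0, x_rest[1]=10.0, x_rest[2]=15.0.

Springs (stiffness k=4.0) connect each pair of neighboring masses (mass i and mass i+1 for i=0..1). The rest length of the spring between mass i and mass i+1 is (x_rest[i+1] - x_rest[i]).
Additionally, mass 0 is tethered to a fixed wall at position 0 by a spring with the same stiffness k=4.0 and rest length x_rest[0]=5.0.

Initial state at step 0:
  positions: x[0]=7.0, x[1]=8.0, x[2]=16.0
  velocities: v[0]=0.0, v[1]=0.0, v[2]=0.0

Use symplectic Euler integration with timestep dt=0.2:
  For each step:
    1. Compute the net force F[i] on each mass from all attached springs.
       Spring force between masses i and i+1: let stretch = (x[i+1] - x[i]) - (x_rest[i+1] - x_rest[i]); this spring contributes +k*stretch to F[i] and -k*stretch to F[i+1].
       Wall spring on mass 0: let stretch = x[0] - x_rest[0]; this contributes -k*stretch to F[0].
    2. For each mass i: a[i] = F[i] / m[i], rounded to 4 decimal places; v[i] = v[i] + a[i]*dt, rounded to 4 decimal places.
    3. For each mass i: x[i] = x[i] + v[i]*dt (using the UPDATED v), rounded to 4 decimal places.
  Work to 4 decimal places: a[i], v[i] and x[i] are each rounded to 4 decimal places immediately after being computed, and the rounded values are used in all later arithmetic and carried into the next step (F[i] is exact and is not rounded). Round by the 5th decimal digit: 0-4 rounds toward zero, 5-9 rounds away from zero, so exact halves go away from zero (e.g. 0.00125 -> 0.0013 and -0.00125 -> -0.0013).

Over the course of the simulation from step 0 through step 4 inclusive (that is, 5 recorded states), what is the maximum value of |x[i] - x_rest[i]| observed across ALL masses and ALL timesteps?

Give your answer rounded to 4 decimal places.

Step 0: x=[7.0000 8.0000 16.0000] v=[0.0000 0.0000 0.0000]
Step 1: x=[6.5200 9.1200 15.5200] v=[-2.4000 5.6000 -2.4000]
Step 2: x=[5.7264 10.8480 14.8160] v=[-3.9680 8.6400 -3.5200]
Step 3: x=[4.8844 12.3914 14.2771] v=[-4.2099 7.7171 -2.6944]
Step 4: x=[4.2522 13.0354 14.2365] v=[-3.1609 3.2201 -0.2030]
Max displacement = 3.0354

Answer: 3.0354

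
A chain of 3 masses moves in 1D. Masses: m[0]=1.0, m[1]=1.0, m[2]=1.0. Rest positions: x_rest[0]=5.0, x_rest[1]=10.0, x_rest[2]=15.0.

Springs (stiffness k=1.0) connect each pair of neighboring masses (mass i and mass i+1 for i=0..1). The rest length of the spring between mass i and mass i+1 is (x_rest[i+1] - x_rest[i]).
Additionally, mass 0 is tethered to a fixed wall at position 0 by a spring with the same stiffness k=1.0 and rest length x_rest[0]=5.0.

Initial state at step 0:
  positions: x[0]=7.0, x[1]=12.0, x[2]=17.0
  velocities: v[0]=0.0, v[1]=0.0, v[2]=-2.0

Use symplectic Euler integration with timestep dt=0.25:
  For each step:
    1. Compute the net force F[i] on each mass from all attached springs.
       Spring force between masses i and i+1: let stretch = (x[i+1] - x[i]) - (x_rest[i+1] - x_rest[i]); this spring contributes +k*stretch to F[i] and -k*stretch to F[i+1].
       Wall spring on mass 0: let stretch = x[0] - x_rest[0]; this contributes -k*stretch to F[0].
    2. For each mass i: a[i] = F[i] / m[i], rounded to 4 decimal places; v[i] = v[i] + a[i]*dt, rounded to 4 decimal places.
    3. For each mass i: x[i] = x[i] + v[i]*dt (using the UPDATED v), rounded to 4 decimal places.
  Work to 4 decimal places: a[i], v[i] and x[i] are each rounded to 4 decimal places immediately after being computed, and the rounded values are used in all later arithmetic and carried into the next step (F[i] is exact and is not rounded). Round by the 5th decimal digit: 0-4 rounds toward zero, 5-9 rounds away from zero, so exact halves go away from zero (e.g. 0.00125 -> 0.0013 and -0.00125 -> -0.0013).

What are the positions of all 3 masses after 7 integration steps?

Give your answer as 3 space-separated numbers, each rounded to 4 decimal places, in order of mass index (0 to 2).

Step 0: x=[7.0000 12.0000 17.0000] v=[0.0000 0.0000 -2.0000]
Step 1: x=[6.8750 12.0000 16.5000] v=[-0.5000 0.0000 -2.0000]
Step 2: x=[6.6406 11.9609 16.0313] v=[-0.9375 -0.1563 -1.8750]
Step 3: x=[6.3237 11.8437 15.6207] v=[-1.2676 -0.4688 -1.6426]
Step 4: x=[5.9566 11.6176 15.2865] v=[-1.4685 -0.9046 -1.3369]
Step 5: x=[5.5710 11.2670 15.0355] v=[-1.5424 -1.4026 -1.0041]
Step 6: x=[5.1932 10.7959 14.8615] v=[-1.5112 -1.8845 -0.6962]
Step 7: x=[4.8410 10.2287 14.7459] v=[-1.4088 -2.2688 -0.4626]

Answer: 4.8410 10.2287 14.7459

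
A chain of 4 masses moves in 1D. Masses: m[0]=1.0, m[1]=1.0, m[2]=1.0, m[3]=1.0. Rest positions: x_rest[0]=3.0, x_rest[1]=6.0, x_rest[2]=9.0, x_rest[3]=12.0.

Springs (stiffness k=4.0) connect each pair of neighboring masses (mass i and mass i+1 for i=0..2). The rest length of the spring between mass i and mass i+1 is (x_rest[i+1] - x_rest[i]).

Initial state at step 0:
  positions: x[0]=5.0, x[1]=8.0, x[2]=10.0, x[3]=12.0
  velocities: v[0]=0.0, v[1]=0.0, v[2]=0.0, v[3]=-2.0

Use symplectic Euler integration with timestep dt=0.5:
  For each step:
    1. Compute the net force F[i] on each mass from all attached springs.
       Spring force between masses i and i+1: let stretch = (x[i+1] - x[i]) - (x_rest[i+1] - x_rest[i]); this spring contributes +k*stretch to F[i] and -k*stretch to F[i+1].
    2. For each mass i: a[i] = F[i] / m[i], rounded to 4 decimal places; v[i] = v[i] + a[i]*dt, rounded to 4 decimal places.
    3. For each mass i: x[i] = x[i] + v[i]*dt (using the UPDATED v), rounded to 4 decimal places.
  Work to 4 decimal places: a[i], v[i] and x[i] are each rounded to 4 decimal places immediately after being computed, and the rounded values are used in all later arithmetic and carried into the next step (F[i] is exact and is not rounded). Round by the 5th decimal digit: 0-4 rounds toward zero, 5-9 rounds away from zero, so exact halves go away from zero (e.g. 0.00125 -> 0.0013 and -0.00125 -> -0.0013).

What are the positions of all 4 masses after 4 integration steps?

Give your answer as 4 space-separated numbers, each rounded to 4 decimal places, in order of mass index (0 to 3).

Answer: 2.0000 6.0000 10.0000 13.0000

Derivation:
Step 0: x=[5.0000 8.0000 10.0000 12.0000] v=[0.0000 0.0000 0.0000 -2.0000]
Step 1: x=[5.0000 7.0000 10.0000 12.0000] v=[0.0000 -2.0000 0.0000 0.0000]
Step 2: x=[4.0000 7.0000 9.0000 13.0000] v=[-2.0000 0.0000 -2.0000 2.0000]
Step 3: x=[3.0000 6.0000 10.0000 13.0000] v=[-2.0000 -2.0000 2.0000 0.0000]
Step 4: x=[2.0000 6.0000 10.0000 13.0000] v=[-2.0000 0.0000 0.0000 0.0000]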